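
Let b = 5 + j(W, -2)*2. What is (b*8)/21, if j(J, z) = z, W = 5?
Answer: 8/21 ≈ 0.38095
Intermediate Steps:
b = 1 (b = 5 - 2*2 = 5 - 4 = 1)
(b*8)/21 = (1*8)/21 = 8*(1/21) = 8/21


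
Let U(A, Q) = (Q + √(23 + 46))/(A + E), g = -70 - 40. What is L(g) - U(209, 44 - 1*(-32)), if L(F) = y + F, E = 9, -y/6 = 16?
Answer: -22492/109 - √69/218 ≈ -206.39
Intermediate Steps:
y = -96 (y = -6*16 = -96)
g = -110
L(F) = -96 + F
U(A, Q) = (Q + √69)/(9 + A) (U(A, Q) = (Q + √(23 + 46))/(A + 9) = (Q + √69)/(9 + A))
L(g) - U(209, 44 - 1*(-32)) = (-96 - 110) - ((44 - 1*(-32)) + √69)/(9 + 209) = -206 - ((44 + 32) + √69)/218 = -206 - (76 + √69)/218 = -206 - (38/109 + √69/218) = -206 + (-38/109 - √69/218) = -22492/109 - √69/218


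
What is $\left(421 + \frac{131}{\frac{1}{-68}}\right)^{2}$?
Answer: $72029169$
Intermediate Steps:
$\left(421 + \frac{131}{\frac{1}{-68}}\right)^{2} = \left(421 + \frac{131}{- \frac{1}{68}}\right)^{2} = \left(421 + 131 \left(-68\right)\right)^{2} = \left(421 - 8908\right)^{2} = \left(-8487\right)^{2} = 72029169$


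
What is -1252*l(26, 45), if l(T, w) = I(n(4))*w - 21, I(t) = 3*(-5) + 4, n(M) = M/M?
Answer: 646032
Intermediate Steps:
n(M) = 1
I(t) = -11 (I(t) = -15 + 4 = -11)
l(T, w) = -21 - 11*w (l(T, w) = -11*w - 21 = -21 - 11*w)
-1252*l(26, 45) = -1252*(-21 - 11*45) = -1252*(-21 - 495) = -1252*(-516) = 646032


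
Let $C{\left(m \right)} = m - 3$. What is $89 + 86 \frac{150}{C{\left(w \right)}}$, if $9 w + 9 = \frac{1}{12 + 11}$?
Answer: $- \frac{2596697}{827} \approx -3139.9$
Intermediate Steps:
$w = - \frac{206}{207}$ ($w = -1 + \frac{1}{9 \left(12 + 11\right)} = -1 + \frac{1}{9 \cdot 23} = -1 + \frac{1}{9} \cdot \frac{1}{23} = -1 + \frac{1}{207} = - \frac{206}{207} \approx -0.99517$)
$C{\left(m \right)} = -3 + m$
$89 + 86 \frac{150}{C{\left(w \right)}} = 89 + 86 \frac{150}{-3 - \frac{206}{207}} = 89 + 86 \frac{150}{- \frac{827}{207}} = 89 + 86 \cdot 150 \left(- \frac{207}{827}\right) = 89 + 86 \left(- \frac{31050}{827}\right) = 89 - \frac{2670300}{827} = - \frac{2596697}{827}$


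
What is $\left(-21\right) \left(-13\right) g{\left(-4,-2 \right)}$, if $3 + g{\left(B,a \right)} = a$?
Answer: $-1365$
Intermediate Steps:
$g{\left(B,a \right)} = -3 + a$
$\left(-21\right) \left(-13\right) g{\left(-4,-2 \right)} = \left(-21\right) \left(-13\right) \left(-3 - 2\right) = 273 \left(-5\right) = -1365$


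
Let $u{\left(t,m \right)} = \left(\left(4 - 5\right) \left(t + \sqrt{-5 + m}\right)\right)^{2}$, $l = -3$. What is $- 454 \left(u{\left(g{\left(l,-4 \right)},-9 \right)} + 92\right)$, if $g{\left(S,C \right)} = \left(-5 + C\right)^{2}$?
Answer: $-3014106 - 73548 i \sqrt{14} \approx -3.0141 \cdot 10^{6} - 2.7519 \cdot 10^{5} i$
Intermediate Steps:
$u{\left(t,m \right)} = \left(- t - \sqrt{-5 + m}\right)^{2}$ ($u{\left(t,m \right)} = \left(- (t + \sqrt{-5 + m})\right)^{2} = \left(- t - \sqrt{-5 + m}\right)^{2}$)
$- 454 \left(u{\left(g{\left(l,-4 \right)},-9 \right)} + 92\right) = - 454 \left(\left(\left(-5 - 4\right)^{2} + \sqrt{-5 - 9}\right)^{2} + 92\right) = - 454 \left(\left(\left(-9\right)^{2} + \sqrt{-14}\right)^{2} + 92\right) = - 454 \left(\left(81 + i \sqrt{14}\right)^{2} + 92\right) = - 454 \left(92 + \left(81 + i \sqrt{14}\right)^{2}\right) = -41768 - 454 \left(81 + i \sqrt{14}\right)^{2}$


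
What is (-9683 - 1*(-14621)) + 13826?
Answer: 18764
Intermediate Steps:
(-9683 - 1*(-14621)) + 13826 = (-9683 + 14621) + 13826 = 4938 + 13826 = 18764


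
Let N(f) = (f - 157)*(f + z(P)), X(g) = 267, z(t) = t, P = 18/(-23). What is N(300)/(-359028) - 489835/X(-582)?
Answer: -224730322799/122488386 ≈ -1834.7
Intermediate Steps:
P = -18/23 (P = 18*(-1/23) = -18/23 ≈ -0.78261)
N(f) = (-157 + f)*(-18/23 + f) (N(f) = (f - 157)*(f - 18/23) = (-157 + f)*(-18/23 + f))
N(300)/(-359028) - 489835/X(-582) = (2826/23 + 300**2 - 3629/23*300)/(-359028) - 489835/267 = (2826/23 + 90000 - 1088700/23)*(-1/359028) - 489835*1/267 = (984126/23)*(-1/359028) - 489835/267 = -164021/1376274 - 489835/267 = -224730322799/122488386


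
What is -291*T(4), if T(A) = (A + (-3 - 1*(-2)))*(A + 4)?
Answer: -6984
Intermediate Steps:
T(A) = (-1 + A)*(4 + A) (T(A) = (A + (-3 + 2))*(4 + A) = (A - 1)*(4 + A) = (-1 + A)*(4 + A))
-291*T(4) = -291*(-4 + 4² + 3*4) = -291*(-4 + 16 + 12) = -291*24 = -6984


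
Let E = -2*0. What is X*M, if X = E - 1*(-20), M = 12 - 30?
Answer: -360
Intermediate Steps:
E = 0
M = -18
X = 20 (X = 0 - 1*(-20) = 0 + 20 = 20)
X*M = 20*(-18) = -360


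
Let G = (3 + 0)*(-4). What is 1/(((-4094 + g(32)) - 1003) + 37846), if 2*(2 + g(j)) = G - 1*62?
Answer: 1/32710 ≈ 3.0572e-5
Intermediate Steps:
G = -12 (G = 3*(-4) = -12)
g(j) = -39 (g(j) = -2 + (-12 - 1*62)/2 = -2 + (-12 - 62)/2 = -2 + (½)*(-74) = -2 - 37 = -39)
1/(((-4094 + g(32)) - 1003) + 37846) = 1/(((-4094 - 39) - 1003) + 37846) = 1/((-4133 - 1003) + 37846) = 1/(-5136 + 37846) = 1/32710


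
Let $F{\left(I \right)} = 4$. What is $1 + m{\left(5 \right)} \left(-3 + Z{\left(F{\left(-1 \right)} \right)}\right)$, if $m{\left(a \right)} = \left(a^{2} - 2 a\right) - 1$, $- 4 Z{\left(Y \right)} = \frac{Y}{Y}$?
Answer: $- \frac{89}{2} \approx -44.5$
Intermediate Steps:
$Z{\left(Y \right)} = - \frac{1}{4}$ ($Z{\left(Y \right)} = - \frac{Y \frac{1}{Y}}{4} = \left(- \frac{1}{4}\right) 1 = - \frac{1}{4}$)
$m{\left(a \right)} = -1 + a^{2} - 2 a$
$1 + m{\left(5 \right)} \left(-3 + Z{\left(F{\left(-1 \right)} \right)}\right) = 1 + \left(-1 + 5^{2} - 10\right) \left(-3 - \frac{1}{4}\right) = 1 + \left(-1 + 25 - 10\right) \left(- \frac{13}{4}\right) = 1 + 14 \left(- \frac{13}{4}\right) = 1 - \frac{91}{2} = - \frac{89}{2}$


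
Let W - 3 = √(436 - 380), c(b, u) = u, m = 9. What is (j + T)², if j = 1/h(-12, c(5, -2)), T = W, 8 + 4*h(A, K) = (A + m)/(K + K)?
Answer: 52137/841 + 284*√14/29 ≈ 98.636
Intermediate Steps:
h(A, K) = -2 + (9 + A)/(8*K) (h(A, K) = -2 + ((A + 9)/(K + K))/4 = -2 + ((9 + A)/((2*K)))/4 = -2 + ((9 + A)*(1/(2*K)))/4 = -2 + ((9 + A)/(2*K))/4 = -2 + (9 + A)/(8*K))
W = 3 + 2*√14 (W = 3 + √(436 - 380) = 3 + √56 = 3 + 2*√14 ≈ 10.483)
T = 3 + 2*√14 ≈ 10.483
j = -16/29 (j = 1/((⅛)*(9 - 12 - 16*(-2))/(-2)) = 1/((⅛)*(-½)*(9 - 12 + 32)) = 1/((⅛)*(-½)*29) = 1/(-29/16) = -16/29 ≈ -0.55172)
(j + T)² = (-16/29 + (3 + 2*√14))² = (71/29 + 2*√14)²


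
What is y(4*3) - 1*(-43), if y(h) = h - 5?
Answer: 50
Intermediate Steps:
y(h) = -5 + h
y(4*3) - 1*(-43) = (-5 + 4*3) - 1*(-43) = (-5 + 12) + 43 = 7 + 43 = 50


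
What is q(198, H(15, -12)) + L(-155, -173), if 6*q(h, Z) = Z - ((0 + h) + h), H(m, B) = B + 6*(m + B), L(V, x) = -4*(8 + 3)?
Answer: -109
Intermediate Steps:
L(V, x) = -44 (L(V, x) = -4*11 = -44)
H(m, B) = 6*m + 7*B (H(m, B) = B + 6*(B + m) = B + (6*B + 6*m) = 6*m + 7*B)
q(h, Z) = -h/3 + Z/6 (q(h, Z) = (Z - ((0 + h) + h))/6 = (Z - (h + h))/6 = (Z - 2*h)/6 = -h/3 + Z/6)
q(198, H(15, -12)) + L(-155, -173) = (-⅓*198 + (6*15 + 7*(-12))/6) - 44 = (-66 + (90 - 84)/6) - 44 = (-66 + (⅙)*6) - 44 = (-66 + 1) - 44 = -65 - 44 = -109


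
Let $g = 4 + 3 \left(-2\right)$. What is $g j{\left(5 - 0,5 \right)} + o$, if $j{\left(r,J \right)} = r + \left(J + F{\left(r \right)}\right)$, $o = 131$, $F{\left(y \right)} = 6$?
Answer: $99$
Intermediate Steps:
$j{\left(r,J \right)} = 6 + J + r$ ($j{\left(r,J \right)} = r + \left(J + 6\right) = r + \left(6 + J\right) = 6 + J + r$)
$g = -2$ ($g = 4 - 6 = -2$)
$g j{\left(5 - 0,5 \right)} + o = - 2 \left(6 + 5 + \left(5 - 0\right)\right) + 131 = - 2 \left(6 + 5 + \left(5 + 0\right)\right) + 131 = - 2 \left(6 + 5 + 5\right) + 131 = \left(-2\right) 16 + 131 = -32 + 131 = 99$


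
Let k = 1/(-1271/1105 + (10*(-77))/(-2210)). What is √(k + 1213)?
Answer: √951221118/886 ≈ 34.810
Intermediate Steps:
k = -1105/886 (k = 1/(-1271*1/1105 - 770*(-1/2210)) = 1/(-1271/1105 + 77/221) = 1/(-886/1105) = -1105/886 ≈ -1.2472)
√(k + 1213) = √(-1105/886 + 1213) = √(1073613/886) = √951221118/886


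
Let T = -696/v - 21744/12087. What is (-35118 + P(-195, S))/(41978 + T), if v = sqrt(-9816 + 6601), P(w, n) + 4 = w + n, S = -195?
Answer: -240109180268096020/283815951930117679 + 3714968630704*I*sqrt(3215)/851447855790353037 ≈ -0.846 + 0.00024739*I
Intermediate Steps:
P(w, n) = -4 + n + w (P(w, n) = -4 + (w + n) = -4 + (n + w) = -4 + n + w)
v = I*sqrt(3215) (v = sqrt(-3215) = I*sqrt(3215) ≈ 56.701*I)
T = -2416/1343 + 696*I*sqrt(3215)/3215 (T = -696*(-I*sqrt(3215)/3215) - 21744/12087 = -(-696)*I*sqrt(3215)/3215 - 21744*1/12087 = 696*I*sqrt(3215)/3215 - 2416/1343 = -2416/1343 + 696*I*sqrt(3215)/3215 ≈ -1.799 + 12.275*I)
(-35118 + P(-195, S))/(41978 + T) = (-35118 + (-4 - 195 - 195))/(41978 + (-2416/1343 + 696*I*sqrt(3215)/3215)) = (-35118 - 394)/(56374038/1343 + 696*I*sqrt(3215)/3215) = -35512/(56374038/1343 + 696*I*sqrt(3215)/3215)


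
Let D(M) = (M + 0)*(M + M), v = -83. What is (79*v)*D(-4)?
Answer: -209824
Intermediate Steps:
D(M) = 2*M² (D(M) = M*(2*M) = 2*M²)
(79*v)*D(-4) = (79*(-83))*(2*(-4)²) = -13114*16 = -6557*32 = -209824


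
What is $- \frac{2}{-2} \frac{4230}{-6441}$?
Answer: $- \frac{1410}{2147} \approx -0.65673$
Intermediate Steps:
$- \frac{2}{-2} \frac{4230}{-6441} = \left(-2\right) \left(- \frac{1}{2}\right) 4230 \left(- \frac{1}{6441}\right) = 1 \left(- \frac{1410}{2147}\right) = - \frac{1410}{2147}$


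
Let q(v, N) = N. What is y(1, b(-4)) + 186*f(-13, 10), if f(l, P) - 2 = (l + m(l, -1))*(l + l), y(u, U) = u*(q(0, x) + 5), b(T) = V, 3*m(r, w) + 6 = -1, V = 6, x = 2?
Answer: 74531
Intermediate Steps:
m(r, w) = -7/3 (m(r, w) = -2 + (⅓)*(-1) = -2 - ⅓ = -7/3)
b(T) = 6
y(u, U) = 7*u (y(u, U) = u*(2 + 5) = u*7 = 7*u)
f(l, P) = 2 + 2*l*(-7/3 + l) (f(l, P) = 2 + (l - 7/3)*(l + l) = 2 + (-7/3 + l)*(2*l) = 2 + 2*l*(-7/3 + l))
y(1, b(-4)) + 186*f(-13, 10) = 7*1 + 186*(2 + 2*(-13)² - 14/3*(-13)) = 7 + 186*(2 + 2*169 + 182/3) = 7 + 186*(2 + 338 + 182/3) = 7 + 186*(1202/3) = 7 + 74524 = 74531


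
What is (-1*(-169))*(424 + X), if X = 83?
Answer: 85683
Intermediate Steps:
(-1*(-169))*(424 + X) = (-1*(-169))*(424 + 83) = 169*507 = 85683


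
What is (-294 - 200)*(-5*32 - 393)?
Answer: 273182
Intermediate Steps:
(-294 - 200)*(-5*32 - 393) = -494*(-160 - 393) = -494*(-553) = 273182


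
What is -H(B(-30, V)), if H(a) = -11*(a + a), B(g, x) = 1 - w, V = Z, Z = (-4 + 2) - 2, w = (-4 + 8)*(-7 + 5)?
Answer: 198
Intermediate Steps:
w = -8 (w = 4*(-2) = -8)
Z = -4 (Z = -2 - 2 = -4)
V = -4
B(g, x) = 9 (B(g, x) = 1 - 1*(-8) = 1 + 8 = 9)
H(a) = -22*a
-H(B(-30, V)) = -(-22)*9 = -1*(-198) = 198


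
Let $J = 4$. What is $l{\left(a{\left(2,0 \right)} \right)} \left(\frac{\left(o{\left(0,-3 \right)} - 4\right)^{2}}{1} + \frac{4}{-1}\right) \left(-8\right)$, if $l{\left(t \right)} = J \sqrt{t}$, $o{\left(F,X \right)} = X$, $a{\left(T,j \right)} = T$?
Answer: $- 1440 \sqrt{2} \approx -2036.5$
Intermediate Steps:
$l{\left(t \right)} = 4 \sqrt{t}$
$l{\left(a{\left(2,0 \right)} \right)} \left(\frac{\left(o{\left(0,-3 \right)} - 4\right)^{2}}{1} + \frac{4}{-1}\right) \left(-8\right) = 4 \sqrt{2} \left(\frac{\left(-3 - 4\right)^{2}}{1} + \frac{4}{-1}\right) \left(-8\right) = 4 \sqrt{2} \left(\left(-7\right)^{2} \cdot 1 + 4 \left(-1\right)\right) \left(-8\right) = 4 \sqrt{2} \left(49 \cdot 1 - 4\right) \left(-8\right) = 4 \sqrt{2} \left(49 - 4\right) \left(-8\right) = 4 \sqrt{2} \cdot 45 \left(-8\right) = 180 \sqrt{2} \left(-8\right) = - 1440 \sqrt{2}$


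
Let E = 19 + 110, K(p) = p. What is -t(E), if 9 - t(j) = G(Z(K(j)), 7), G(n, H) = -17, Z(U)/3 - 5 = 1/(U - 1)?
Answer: -26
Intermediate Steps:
Z(U) = 15 + 3/(-1 + U) (Z(U) = 15 + 3/(U - 1) = 15 + 3/(-1 + U))
E = 129
t(j) = 26 (t(j) = 9 - 1*(-17) = 9 + 17 = 26)
-t(E) = -1*26 = -26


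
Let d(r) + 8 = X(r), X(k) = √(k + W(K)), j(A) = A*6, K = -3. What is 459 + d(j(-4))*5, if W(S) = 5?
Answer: 419 + 5*I*√19 ≈ 419.0 + 21.794*I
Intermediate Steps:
j(A) = 6*A
X(k) = √(5 + k) (X(k) = √(k + 5) = √(5 + k))
d(r) = -8 + √(5 + r)
459 + d(j(-4))*5 = 459 + (-8 + √(5 + 6*(-4)))*5 = 459 + (-8 + √(5 - 24))*5 = 459 + (-8 + √(-19))*5 = 459 + (-8 + I*√19)*5 = 459 + (-40 + 5*I*√19) = 419 + 5*I*√19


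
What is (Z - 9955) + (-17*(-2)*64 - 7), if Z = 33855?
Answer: 26069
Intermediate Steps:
(Z - 9955) + (-17*(-2)*64 - 7) = (33855 - 9955) + (-17*(-2)*64 - 7) = 23900 + (34*64 - 7) = 23900 + (2176 - 7) = 23900 + 2169 = 26069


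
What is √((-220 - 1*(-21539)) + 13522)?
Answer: √34841 ≈ 186.66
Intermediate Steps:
√((-220 - 1*(-21539)) + 13522) = √((-220 + 21539) + 13522) = √(21319 + 13522) = √34841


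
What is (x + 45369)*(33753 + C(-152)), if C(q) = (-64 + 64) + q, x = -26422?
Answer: 636638147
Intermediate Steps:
C(q) = q (C(q) = 0 + q = q)
(x + 45369)*(33753 + C(-152)) = (-26422 + 45369)*(33753 - 152) = 18947*33601 = 636638147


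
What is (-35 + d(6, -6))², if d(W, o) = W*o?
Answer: 5041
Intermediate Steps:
(-35 + d(6, -6))² = (-35 + 6*(-6))² = (-35 - 36)² = (-71)² = 5041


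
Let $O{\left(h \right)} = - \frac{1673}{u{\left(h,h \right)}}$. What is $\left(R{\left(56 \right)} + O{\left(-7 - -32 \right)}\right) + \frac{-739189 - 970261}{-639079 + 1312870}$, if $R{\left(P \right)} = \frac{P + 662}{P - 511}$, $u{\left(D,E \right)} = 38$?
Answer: $- \frac{560839920209}{11649846390} \approx -48.141$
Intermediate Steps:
$R{\left(P \right)} = \frac{662 + P}{-511 + P}$
$O{\left(h \right)} = - \frac{1673}{38}$
$\left(R{\left(56 \right)} + O{\left(-7 - -32 \right)}\right) + \frac{-739189 - 970261}{-639079 + 1312870} = \left(\frac{662 + 56}{-511 + 56} - \frac{1673}{38}\right) + \frac{-739189 - 970261}{-639079 + 1312870} = \left(\frac{1}{-455} \cdot 718 - \frac{1673}{38}\right) - \frac{1709450}{673791} = \left(\left(- \frac{1}{455}\right) 718 - \frac{1673}{38}\right) - \frac{1709450}{673791} = \left(- \frac{718}{455} - \frac{1673}{38}\right) - \frac{1709450}{673791} = - \frac{788499}{17290} - \frac{1709450}{673791} = - \frac{560839920209}{11649846390}$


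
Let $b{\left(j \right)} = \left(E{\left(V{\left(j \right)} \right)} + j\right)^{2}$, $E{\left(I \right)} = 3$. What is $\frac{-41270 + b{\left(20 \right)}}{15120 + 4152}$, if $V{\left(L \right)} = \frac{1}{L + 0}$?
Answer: $- \frac{40741}{19272} \approx -2.114$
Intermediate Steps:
$V{\left(L \right)} = \frac{1}{L}$
$b{\left(j \right)} = \left(3 + j\right)^{2}$
$\frac{-41270 + b{\left(20 \right)}}{15120 + 4152} = \frac{-41270 + \left(3 + 20\right)^{2}}{15120 + 4152} = \frac{-41270 + 23^{2}}{19272} = \left(-41270 + 529\right) \frac{1}{19272} = \left(-40741\right) \frac{1}{19272} = - \frac{40741}{19272}$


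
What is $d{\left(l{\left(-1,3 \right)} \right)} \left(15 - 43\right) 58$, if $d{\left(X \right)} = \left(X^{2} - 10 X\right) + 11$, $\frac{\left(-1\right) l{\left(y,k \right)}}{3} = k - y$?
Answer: $-446600$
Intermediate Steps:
$l{\left(y,k \right)} = - 3 k + 3 y$ ($l{\left(y,k \right)} = - 3 \left(k - y\right) = - 3 k + 3 y$)
$d{\left(X \right)} = 11 + X^{2} - 10 X$
$d{\left(l{\left(-1,3 \right)} \right)} \left(15 - 43\right) 58 = \left(11 + \left(\left(-3\right) 3 + 3 \left(-1\right)\right)^{2} - 10 \left(\left(-3\right) 3 + 3 \left(-1\right)\right)\right) \left(15 - 43\right) 58 = \left(11 + \left(-9 - 3\right)^{2} - 10 \left(-9 - 3\right)\right) \left(15 - 43\right) 58 = \left(11 + \left(-12\right)^{2} - -120\right) \left(-28\right) 58 = \left(11 + 144 + 120\right) \left(-28\right) 58 = 275 \left(-28\right) 58 = \left(-7700\right) 58 = -446600$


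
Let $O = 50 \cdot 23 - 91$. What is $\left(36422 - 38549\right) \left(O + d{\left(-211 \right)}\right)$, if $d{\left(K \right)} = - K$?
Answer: $-2701290$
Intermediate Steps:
$O = 1059$ ($O = 1150 - 91 = 1059$)
$\left(36422 - 38549\right) \left(O + d{\left(-211 \right)}\right) = \left(36422 - 38549\right) \left(1059 - -211\right) = - 2127 \left(1059 + 211\right) = \left(-2127\right) 1270 = -2701290$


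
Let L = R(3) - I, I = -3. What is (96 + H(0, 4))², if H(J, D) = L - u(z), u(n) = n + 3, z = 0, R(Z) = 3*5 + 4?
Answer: 13225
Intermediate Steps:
R(Z) = 19 (R(Z) = 15 + 4 = 19)
L = 22 (L = 19 - 1*(-3) = 19 + 3 = 22)
u(n) = 3 + n
H(J, D) = 19 (H(J, D) = 22 - (3 + 0) = 22 - 1*3 = 22 - 3 = 19)
(96 + H(0, 4))² = (96 + 19)² = 115² = 13225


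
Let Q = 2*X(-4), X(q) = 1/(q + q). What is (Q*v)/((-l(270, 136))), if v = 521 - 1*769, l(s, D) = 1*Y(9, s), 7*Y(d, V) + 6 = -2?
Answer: 217/4 ≈ 54.250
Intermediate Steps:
X(q) = 1/(2*q)
Y(d, V) = -8/7 (Y(d, V) = -6/7 + (1/7)*(-2) = -6/7 - 2/7 = -8/7)
l(s, D) = -8/7 (l(s, D) = 1*(-8/7) = -8/7)
Q = -1/4 (Q = 2*((1/2)/(-4)) = 2*((1/2)*(-1/4)) = 2*(-1/8) = -1/4 ≈ -0.25000)
v = -248 (v = 521 - 769 = -248)
(Q*v)/((-l(270, 136))) = (-1/4*(-248))/((-1*(-8/7))) = 62/(8/7) = 62*(7/8) = 217/4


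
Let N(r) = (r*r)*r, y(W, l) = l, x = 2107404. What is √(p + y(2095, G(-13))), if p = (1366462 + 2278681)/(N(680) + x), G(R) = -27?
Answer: I*√676042603573379015/158269702 ≈ 5.195*I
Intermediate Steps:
N(r) = r³ (N(r) = r²*r = r³)
p = 3645143/316539404 (p = (1366462 + 2278681)/(680³ + 2107404) = 3645143/(314432000 + 2107404) = 3645143/316539404 ≈ 0.011516)
√(p + y(2095, G(-13))) = √(3645143/316539404 - 27) = √(-8542918765/316539404) = I*√676042603573379015/158269702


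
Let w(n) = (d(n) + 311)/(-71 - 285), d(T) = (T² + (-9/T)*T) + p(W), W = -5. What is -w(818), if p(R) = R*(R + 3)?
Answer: 167359/89 ≈ 1880.4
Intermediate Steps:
p(R) = R*(3 + R)
d(T) = 1 + T² (d(T) = (T² + (-9/T)*T) - 5*(3 - 5) = (T² - 9) - 5*(-2) = (-9 + T²) + 10 = 1 + T²)
w(n) = -78/89 - n²/356 (w(n) = ((1 + n²) + 311)/(-71 - 285) = (312 + n²)/(-356) = (312 + n²)*(-1/356) = -78/89 - n²/356)
-w(818) = -(-78/89 - 1/356*818²) = -(-78/89 - 1/356*669124) = -(-78/89 - 167281/89) = -1*(-167359/89) = 167359/89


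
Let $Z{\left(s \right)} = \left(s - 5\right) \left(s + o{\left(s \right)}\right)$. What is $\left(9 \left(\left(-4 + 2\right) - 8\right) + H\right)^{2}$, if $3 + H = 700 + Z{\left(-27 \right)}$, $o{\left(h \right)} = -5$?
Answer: $2660161$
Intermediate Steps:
$Z{\left(s \right)} = \left(-5 + s\right)^{2}$ ($Z{\left(s \right)} = \left(s - 5\right) \left(s - 5\right) = \left(-5 + s\right) \left(-5 + s\right) = \left(-5 + s\right)^{2}$)
$H = 1721$ ($H = -3 + \left(700 + \left(25 + \left(-27\right)^{2} - -270\right)\right) = -3 + \left(700 + \left(25 + 729 + 270\right)\right) = -3 + \left(700 + 1024\right) = -3 + 1724 = 1721$)
$\left(9 \left(\left(-4 + 2\right) - 8\right) + H\right)^{2} = \left(9 \left(\left(-4 + 2\right) - 8\right) + 1721\right)^{2} = \left(9 \left(-2 - 8\right) + 1721\right)^{2} = \left(9 \left(-10\right) + 1721\right)^{2} = \left(-90 + 1721\right)^{2} = 1631^{2} = 2660161$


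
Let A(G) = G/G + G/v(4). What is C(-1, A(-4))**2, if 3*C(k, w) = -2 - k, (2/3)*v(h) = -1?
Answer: 1/9 ≈ 0.11111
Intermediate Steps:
v(h) = -3/2 (v(h) = (3/2)*(-1) = -3/2)
A(G) = 1 - 2*G/3 (A(G) = G/G + G/(-3/2) = 1 + G*(-2/3) = 1 - 2*G/3)
C(k, w) = -2/3 - k/3 (C(k, w) = (-2 - k)/3 = -2/3 - k/3)
C(-1, A(-4))**2 = (-2/3 - 1/3*(-1))**2 = (-2/3 + 1/3)**2 = (-1/3)**2 = 1/9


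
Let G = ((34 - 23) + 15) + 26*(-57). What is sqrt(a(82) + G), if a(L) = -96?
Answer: 4*I*sqrt(97) ≈ 39.395*I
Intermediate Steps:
G = -1456 (G = (11 + 15) - 1482 = 26 - 1482 = -1456)
sqrt(a(82) + G) = sqrt(-96 - 1456) = sqrt(-1552) = 4*I*sqrt(97)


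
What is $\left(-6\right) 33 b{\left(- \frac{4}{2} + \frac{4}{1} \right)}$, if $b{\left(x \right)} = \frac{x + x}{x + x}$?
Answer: $-198$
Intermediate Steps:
$b{\left(x \right)} = 1$ ($b{\left(x \right)} = \frac{2 x}{2 x} = 2 x \frac{1}{2 x} = 1$)
$\left(-6\right) 33 b{\left(- \frac{4}{2} + \frac{4}{1} \right)} = \left(-6\right) 33 \cdot 1 = \left(-198\right) 1 = -198$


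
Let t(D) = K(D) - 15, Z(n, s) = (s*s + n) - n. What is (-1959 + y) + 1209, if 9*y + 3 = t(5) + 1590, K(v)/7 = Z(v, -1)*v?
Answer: -5143/9 ≈ -571.44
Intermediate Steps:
Z(n, s) = s**2 (Z(n, s) = (s**2 + n) - n = (n + s**2) - n = s**2)
K(v) = 7*v (K(v) = 7*((-1)**2*v) = 7*(1*v) = 7*v)
t(D) = -15 + 7*D (t(D) = 7*D - 15 = -15 + 7*D)
y = 1607/9 (y = -1/3 + ((-15 + 7*5) + 1590)/9 = -1/3 + ((-15 + 35) + 1590)/9 = -1/3 + (20 + 1590)/9 = -1/3 + (1/9)*1610 = -1/3 + 1610/9 = 1607/9 ≈ 178.56)
(-1959 + y) + 1209 = (-1959 + 1607/9) + 1209 = -16024/9 + 1209 = -5143/9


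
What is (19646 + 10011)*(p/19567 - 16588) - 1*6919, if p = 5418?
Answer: -9625966535619/19567 ≈ -4.9195e+8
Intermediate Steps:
(19646 + 10011)*(p/19567 - 16588) - 1*6919 = (19646 + 10011)*(5418/19567 - 16588) - 1*6919 = 29657*(5418*(1/19567) - 16588) - 6919 = 29657*(5418/19567 - 16588) - 6919 = 29657*(-324571978/19567) - 6919 = -9625831151546/19567 - 6919 = -9625966535619/19567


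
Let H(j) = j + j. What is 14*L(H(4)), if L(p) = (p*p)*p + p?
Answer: 7280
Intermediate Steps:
H(j) = 2*j
L(p) = p + p³ (L(p) = p²*p + p = p³ + p = p + p³)
14*L(H(4)) = 14*(2*4 + (2*4)³) = 14*(8 + 8³) = 14*(8 + 512) = 14*520 = 7280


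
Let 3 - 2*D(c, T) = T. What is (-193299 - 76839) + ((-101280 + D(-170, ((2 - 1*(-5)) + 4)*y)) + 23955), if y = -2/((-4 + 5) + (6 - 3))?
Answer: -1389835/4 ≈ -3.4746e+5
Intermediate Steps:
y = -½ (y = -2/(1 + 3) = -2/4 = -2*¼ = -½ ≈ -0.50000)
D(c, T) = 3/2 - T/2
(-193299 - 76839) + ((-101280 + D(-170, ((2 - 1*(-5)) + 4)*y)) + 23955) = (-193299 - 76839) + ((-101280 + (3/2 - ((2 - 1*(-5)) + 4)*(-1)/(2*2))) + 23955) = -270138 + ((-101280 + (3/2 - ((2 + 5) + 4)*(-1)/(2*2))) + 23955) = -270138 + ((-101280 + (3/2 - (7 + 4)*(-1)/(2*2))) + 23955) = -270138 + ((-101280 + (3/2 - 11*(-1)/(2*2))) + 23955) = -270138 + ((-101280 + (3/2 - ½*(-11/2))) + 23955) = -270138 + ((-101280 + (3/2 + 11/4)) + 23955) = -270138 + ((-101280 + 17/4) + 23955) = -270138 + (-405103/4 + 23955) = -270138 - 309283/4 = -1389835/4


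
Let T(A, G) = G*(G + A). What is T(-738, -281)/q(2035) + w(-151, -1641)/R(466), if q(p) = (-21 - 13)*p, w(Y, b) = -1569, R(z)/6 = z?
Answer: -151527159/32242540 ≈ -4.6996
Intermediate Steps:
R(z) = 6*z
q(p) = -34*p
T(A, G) = G*(A + G)
T(-738, -281)/q(2035) + w(-151, -1641)/R(466) = (-281*(-738 - 281))/((-34*2035)) - 1569/(6*466) = -281*(-1019)/(-69190) - 1569/2796 = 286339*(-1/69190) - 1569*1/2796 = -286339/69190 - 523/932 = -151527159/32242540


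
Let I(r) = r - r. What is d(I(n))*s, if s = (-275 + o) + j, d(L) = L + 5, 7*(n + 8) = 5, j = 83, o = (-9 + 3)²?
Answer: -780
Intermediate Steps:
o = 36 (o = (-6)² = 36)
n = -51/7 (n = -8 + (⅐)*5 = -8 + 5/7 = -51/7 ≈ -7.2857)
I(r) = 0
d(L) = 5 + L
s = -156 (s = (-275 + 36) + 83 = -239 + 83 = -156)
d(I(n))*s = (5 + 0)*(-156) = 5*(-156) = -780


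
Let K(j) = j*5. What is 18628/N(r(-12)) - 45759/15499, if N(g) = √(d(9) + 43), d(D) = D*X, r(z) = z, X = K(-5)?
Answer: -45759/15499 - 9314*I*√182/91 ≈ -2.9524 - 1380.8*I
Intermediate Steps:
K(j) = 5*j
X = -25 (X = 5*(-5) = -25)
d(D) = -25*D (d(D) = D*(-25) = -25*D)
N(g) = I*√182 (N(g) = √(-25*9 + 43) = √(-225 + 43) = √(-182) = I*√182)
18628/N(r(-12)) - 45759/15499 = 18628/((I*√182)) - 45759/15499 = 18628*(-I*√182/182) - 45759*1/15499 = -9314*I*√182/91 - 45759/15499 = -45759/15499 - 9314*I*√182/91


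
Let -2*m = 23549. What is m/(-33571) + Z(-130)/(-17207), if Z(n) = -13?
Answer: 406080489/1155312394 ≈ 0.35149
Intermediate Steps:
m = -23549/2 (m = -½*23549 = -23549/2 ≈ -11775.)
m/(-33571) + Z(-130)/(-17207) = -23549/2/(-33571) - 13/(-17207) = -23549/2*(-1/33571) - 13*(-1/17207) = 23549/67142 + 13/17207 = 406080489/1155312394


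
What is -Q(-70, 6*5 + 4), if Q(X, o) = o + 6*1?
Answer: -40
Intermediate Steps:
Q(X, o) = 6 + o (Q(X, o) = o + 6 = 6 + o)
-Q(-70, 6*5 + 4) = -(6 + (6*5 + 4)) = -(6 + (30 + 4)) = -(6 + 34) = -1*40 = -40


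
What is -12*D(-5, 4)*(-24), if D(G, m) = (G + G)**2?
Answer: 28800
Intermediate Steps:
D(G, m) = 4*G**2 (D(G, m) = (2*G)**2 = 4*G**2)
-12*D(-5, 4)*(-24) = -48*(-5)**2*(-24) = -48*25*(-24) = -12*100*(-24) = -1200*(-24) = 28800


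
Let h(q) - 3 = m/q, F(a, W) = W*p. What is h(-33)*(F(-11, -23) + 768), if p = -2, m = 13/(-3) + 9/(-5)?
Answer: 116698/45 ≈ 2593.3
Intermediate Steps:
m = -92/15 (m = 13*(-⅓) + 9*(-⅕) = -13/3 - 9/5 = -92/15 ≈ -6.1333)
F(a, W) = -2*W (F(a, W) = W*(-2) = -2*W)
h(q) = 3 - 92/(15*q)
h(-33)*(F(-11, -23) + 768) = (3 - 92/15/(-33))*(-2*(-23) + 768) = (3 - 92/15*(-1/33))*(46 + 768) = (3 + 92/495)*814 = (1577/495)*814 = 116698/45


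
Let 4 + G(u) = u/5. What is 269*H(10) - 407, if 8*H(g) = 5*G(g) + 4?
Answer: -2435/4 ≈ -608.75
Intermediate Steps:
G(u) = -4 + u/5
H(g) = -2 + g/8 (H(g) = (5*(-4 + g/5) + 4)/8 = ((-20 + g) + 4)/8 = (-16 + g)/8 = -2 + g/8)
269*H(10) - 407 = 269*(-2 + (⅛)*10) - 407 = 269*(-2 + 5/4) - 407 = 269*(-¾) - 407 = -807/4 - 407 = -2435/4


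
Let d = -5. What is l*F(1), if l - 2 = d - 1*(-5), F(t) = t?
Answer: 2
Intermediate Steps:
l = 2 (l = 2 + (-5 - 1*(-5)) = 2 + (-5 + 5) = 2 + 0 = 2)
l*F(1) = 2*1 = 2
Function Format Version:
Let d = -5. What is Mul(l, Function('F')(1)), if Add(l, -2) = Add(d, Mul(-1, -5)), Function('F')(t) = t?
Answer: 2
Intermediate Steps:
l = 2 (l = Add(2, Add(-5, Mul(-1, -5))) = Add(2, Add(-5, 5)) = Add(2, 0) = 2)
Mul(l, Function('F')(1)) = Mul(2, 1) = 2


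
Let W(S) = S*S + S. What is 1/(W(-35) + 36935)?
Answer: 1/38125 ≈ 2.6230e-5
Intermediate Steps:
W(S) = S + S**2 (W(S) = S**2 + S = S + S**2)
1/(W(-35) + 36935) = 1/(-35*(1 - 35) + 36935) = 1/(-35*(-34) + 36935) = 1/(1190 + 36935) = 1/38125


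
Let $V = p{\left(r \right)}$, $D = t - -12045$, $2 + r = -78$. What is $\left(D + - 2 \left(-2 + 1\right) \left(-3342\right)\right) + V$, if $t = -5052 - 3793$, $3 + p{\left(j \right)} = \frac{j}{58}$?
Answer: $- \frac{101163}{29} \approx -3488.4$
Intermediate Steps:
$r = -80$ ($r = -2 - 78 = -80$)
$p{\left(j \right)} = -3 + \frac{j}{58}$
$t = -8845$
$D = 3200$ ($D = -8845 - -12045 = -8845 + 12045 = 3200$)
$V = - \frac{127}{29}$ ($V = -3 + \frac{1}{58} \left(-80\right) = -3 - \frac{40}{29} = - \frac{127}{29} \approx -4.3793$)
$\left(D + - 2 \left(-2 + 1\right) \left(-3342\right)\right) + V = \left(3200 + - 2 \left(-2 + 1\right) \left(-3342\right)\right) - \frac{127}{29} = \left(3200 + \left(-2\right) \left(-1\right) \left(-3342\right)\right) - \frac{127}{29} = \left(3200 + 2 \left(-3342\right)\right) - \frac{127}{29} = \left(3200 - 6684\right) - \frac{127}{29} = -3484 - \frac{127}{29} = - \frac{101163}{29}$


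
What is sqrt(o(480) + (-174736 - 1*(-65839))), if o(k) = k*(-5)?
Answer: I*sqrt(111297) ≈ 333.61*I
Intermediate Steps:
o(k) = -5*k
sqrt(o(480) + (-174736 - 1*(-65839))) = sqrt(-5*480 + (-174736 - 1*(-65839))) = sqrt(-2400 + (-174736 + 65839)) = sqrt(-2400 - 108897) = sqrt(-111297) = I*sqrt(111297)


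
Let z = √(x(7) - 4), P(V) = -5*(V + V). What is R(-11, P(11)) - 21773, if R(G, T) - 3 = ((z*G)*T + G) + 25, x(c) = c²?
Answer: -21756 + 3630*√5 ≈ -13639.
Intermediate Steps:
P(V) = -10*V
z = 3*√5 (z = √(7² - 4) = √(49 - 4) = √45 = 3*√5 ≈ 6.7082)
R(G, T) = 28 + G + 3*G*T*√5 (R(G, T) = 3 + ((((3*√5)*G)*T + G) + 25) = 3 + (((3*G*√5)*T + G) + 25) = 3 + ((3*G*T*√5 + G) + 25) = 3 + ((G + 3*G*T*√5) + 25) = 3 + (25 + G + 3*G*T*√5) = 28 + G + 3*G*T*√5)
R(-11, P(11)) - 21773 = (28 - 11 + 3*(-11)*(-10*11)*√5) - 21773 = (28 - 11 + 3*(-11)*(-110)*√5) - 21773 = (28 - 11 + 3630*√5) - 21773 = (17 + 3630*√5) - 21773 = -21756 + 3630*√5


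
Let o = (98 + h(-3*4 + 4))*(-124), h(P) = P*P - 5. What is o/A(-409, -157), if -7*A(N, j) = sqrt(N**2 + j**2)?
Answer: 68138*sqrt(191930)/95965 ≈ 311.06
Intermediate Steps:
A(N, j) = -sqrt(N**2 + j**2)/7
h(P) = -5 + P**2 (h(P) = P**2 - 5 = -5 + P**2)
o = -19468 (o = (98 + (-5 + (-3*4 + 4)**2))*(-124) = (98 + (-5 + (-12 + 4)**2))*(-124) = (98 + (-5 + (-8)**2))*(-124) = (98 + (-5 + 64))*(-124) = (98 + 59)*(-124) = 157*(-124) = -19468)
o/A(-409, -157) = -19468*(-7/sqrt((-409)**2 + (-157)**2)) = -19468*(-7/sqrt(167281 + 24649)) = -19468*(-7*sqrt(191930)/191930) = -(-68138)*sqrt(191930)/95965 = 68138*sqrt(191930)/95965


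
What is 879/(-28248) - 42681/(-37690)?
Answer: 195420563/177444520 ≈ 1.1013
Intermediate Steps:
879/(-28248) - 42681/(-37690) = 879*(-1/28248) - 42681*(-1/37690) = -293/9416 + 42681/37690 = 195420563/177444520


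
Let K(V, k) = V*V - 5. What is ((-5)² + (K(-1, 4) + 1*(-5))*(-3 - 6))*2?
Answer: 212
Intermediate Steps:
K(V, k) = -5 + V² (K(V, k) = V² - 5 = -5 + V²)
((-5)² + (K(-1, 4) + 1*(-5))*(-3 - 6))*2 = ((-5)² + ((-5 + (-1)²) + 1*(-5))*(-3 - 6))*2 = (25 + ((-5 + 1) - 5)*(-9))*2 = (25 + (-4 - 5)*(-9))*2 = (25 - 9*(-9))*2 = (25 + 81)*2 = 106*2 = 212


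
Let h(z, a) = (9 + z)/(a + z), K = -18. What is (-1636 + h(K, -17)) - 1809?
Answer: -120566/35 ≈ -3444.7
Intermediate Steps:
h(z, a) = (9 + z)/(a + z)
(-1636 + h(K, -17)) - 1809 = (-1636 + (9 - 18)/(-17 - 18)) - 1809 = (-1636 - 9/(-35)) - 1809 = (-1636 - 1/35*(-9)) - 1809 = (-1636 + 9/35) - 1809 = -57251/35 - 1809 = -120566/35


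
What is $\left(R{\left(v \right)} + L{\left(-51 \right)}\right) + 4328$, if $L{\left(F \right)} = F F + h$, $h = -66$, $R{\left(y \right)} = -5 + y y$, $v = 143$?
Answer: $27307$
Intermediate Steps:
$R{\left(y \right)} = -5 + y^{2}$
$L{\left(F \right)} = -66 + F^{2}$ ($L{\left(F \right)} = F F - 66 = F^{2} - 66 = -66 + F^{2}$)
$\left(R{\left(v \right)} + L{\left(-51 \right)}\right) + 4328 = \left(\left(-5 + 143^{2}\right) - \left(66 - \left(-51\right)^{2}\right)\right) + 4328 = \left(\left(-5 + 20449\right) + \left(-66 + 2601\right)\right) + 4328 = \left(20444 + 2535\right) + 4328 = 22979 + 4328 = 27307$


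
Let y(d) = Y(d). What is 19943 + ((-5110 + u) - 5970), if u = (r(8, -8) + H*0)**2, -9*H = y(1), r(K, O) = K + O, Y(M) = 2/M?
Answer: 8863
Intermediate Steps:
y(d) = 2/d
H = -2/9 (H = -2/(9*1) = -2/9 ≈ -0.22222)
u = 0 (u = ((8 - 8) - 2/9*0)**2 = (0 + 0)**2 = 0**2 = 0)
19943 + ((-5110 + u) - 5970) = 19943 + ((-5110 + 0) - 5970) = 19943 + (-5110 - 5970) = 19943 - 11080 = 8863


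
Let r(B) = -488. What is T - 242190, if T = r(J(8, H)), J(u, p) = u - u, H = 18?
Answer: -242678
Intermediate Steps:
J(u, p) = 0
T = -488
T - 242190 = -488 - 242190 = -242678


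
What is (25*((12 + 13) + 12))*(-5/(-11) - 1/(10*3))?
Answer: 25715/66 ≈ 389.62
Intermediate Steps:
(25*((12 + 13) + 12))*(-5/(-11) - 1/(10*3)) = (25*(25 + 12))*(-5*(-1/11) - 1/30) = (25*37)*(5/11 - 1*1/30) = 925*(5/11 - 1/30) = 925*(139/330) = 25715/66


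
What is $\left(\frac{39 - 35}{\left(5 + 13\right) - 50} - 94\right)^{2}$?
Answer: $\frac{567009}{64} \approx 8859.5$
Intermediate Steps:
$\left(\frac{39 - 35}{\left(5 + 13\right) - 50} - 94\right)^{2} = \left(\frac{4}{18 - 50} - 94\right)^{2} = \left(\frac{4}{-32} - 94\right)^{2} = \left(4 \left(- \frac{1}{32}\right) - 94\right)^{2} = \left(- \frac{1}{8} - 94\right)^{2} = \left(- \frac{753}{8}\right)^{2} = \frac{567009}{64}$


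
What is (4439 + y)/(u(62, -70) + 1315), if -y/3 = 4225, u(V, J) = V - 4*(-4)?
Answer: -8236/1393 ≈ -5.9124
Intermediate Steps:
u(V, J) = 16 + V (u(V, J) = V + 16 = 16 + V)
y = -12675 (y = -3*4225 = -12675)
(4439 + y)/(u(62, -70) + 1315) = (4439 - 12675)/((16 + 62) + 1315) = -8236/(78 + 1315) = -8236/1393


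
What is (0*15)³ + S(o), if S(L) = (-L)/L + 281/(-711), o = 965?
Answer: -992/711 ≈ -1.3952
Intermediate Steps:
S(L) = -992/711 (S(L) = -1 + 281*(-1/711) = -1 - 281/711 = -992/711)
(0*15)³ + S(o) = (0*15)³ - 992/711 = 0³ - 992/711 = 0 - 992/711 = -992/711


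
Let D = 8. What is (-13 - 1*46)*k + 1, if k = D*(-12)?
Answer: 5665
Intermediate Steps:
k = -96 (k = 8*(-12) = -96)
(-13 - 1*46)*k + 1 = (-13 - 1*46)*(-96) + 1 = (-13 - 46)*(-96) + 1 = -59*(-96) + 1 = 5664 + 1 = 5665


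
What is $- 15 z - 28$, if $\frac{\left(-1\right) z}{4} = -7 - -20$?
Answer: $752$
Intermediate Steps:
$z = -52$ ($z = - 4 \left(-7 - -20\right) = - 4 \left(-7 + 20\right) = \left(-4\right) 13 = -52$)
$- 15 z - 28 = \left(-15\right) \left(-52\right) - 28 = 780 - 28 = 752$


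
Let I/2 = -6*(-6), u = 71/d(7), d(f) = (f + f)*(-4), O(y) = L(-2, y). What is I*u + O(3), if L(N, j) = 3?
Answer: -618/7 ≈ -88.286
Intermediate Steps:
O(y) = 3
d(f) = -8*f (d(f) = (2*f)*(-4) = -8*f)
u = -71/56 (u = 71/((-8*7)) = 71/(-56) = 71*(-1/56) = -71/56 ≈ -1.2679)
I = 72 (I = 2*(-6*(-6)) = 2*36 = 72)
I*u + O(3) = 72*(-71/56) + 3 = -639/7 + 3 = -618/7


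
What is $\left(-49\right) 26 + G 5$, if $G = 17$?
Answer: $-1189$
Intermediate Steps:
$\left(-49\right) 26 + G 5 = \left(-49\right) 26 + 17 \cdot 5 = -1274 + 85 = -1189$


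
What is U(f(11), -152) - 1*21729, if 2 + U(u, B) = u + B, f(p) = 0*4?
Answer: -21883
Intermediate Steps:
f(p) = 0
U(u, B) = -2 + B + u (U(u, B) = -2 + (u + B) = -2 + (B + u) = -2 + B + u)
U(f(11), -152) - 1*21729 = (-2 - 152 + 0) - 1*21729 = -154 - 21729 = -21883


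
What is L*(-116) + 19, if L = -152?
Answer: 17651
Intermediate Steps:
L*(-116) + 19 = -152*(-116) + 19 = 17632 + 19 = 17651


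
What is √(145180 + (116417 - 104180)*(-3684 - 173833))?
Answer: I*√2172130349 ≈ 46606.0*I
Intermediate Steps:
√(145180 + (116417 - 104180)*(-3684 - 173833)) = √(145180 + 12237*(-177517)) = √(145180 - 2172275529) = √(-2172130349) = I*√2172130349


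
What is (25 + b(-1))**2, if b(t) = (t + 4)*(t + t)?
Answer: 361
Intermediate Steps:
b(t) = 2*t*(4 + t) (b(t) = (4 + t)*(2*t) = 2*t*(4 + t))
(25 + b(-1))**2 = (25 + 2*(-1)*(4 - 1))**2 = (25 + 2*(-1)*3)**2 = (25 - 6)**2 = 19**2 = 361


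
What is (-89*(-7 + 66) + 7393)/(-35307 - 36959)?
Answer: -1071/36133 ≈ -0.029640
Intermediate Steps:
(-89*(-7 + 66) + 7393)/(-35307 - 36959) = (-89*59 + 7393)/(-72266) = (-5251 + 7393)*(-1/72266) = 2142*(-1/72266) = -1071/36133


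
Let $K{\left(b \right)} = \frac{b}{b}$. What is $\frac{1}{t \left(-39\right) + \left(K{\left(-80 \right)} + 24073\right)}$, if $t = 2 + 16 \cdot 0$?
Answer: $\frac{1}{23996} \approx 4.1674 \cdot 10^{-5}$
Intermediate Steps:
$t = 2$ ($t = 2 + 0 = 2$)
$K{\left(b \right)} = 1$
$\frac{1}{t \left(-39\right) + \left(K{\left(-80 \right)} + 24073\right)} = \frac{1}{2 \left(-39\right) + \left(1 + 24073\right)} = \frac{1}{-78 + 24074} = \frac{1}{23996}$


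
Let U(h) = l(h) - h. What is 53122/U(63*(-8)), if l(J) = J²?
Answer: 26561/127260 ≈ 0.20871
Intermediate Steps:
U(h) = h² - h
53122/U(63*(-8)) = 53122/(((63*(-8))*(-1 + 63*(-8)))) = 53122/((-504*(-1 - 504))) = 53122/((-504*(-505))) = 53122/254520 = 53122*(1/254520) = 26561/127260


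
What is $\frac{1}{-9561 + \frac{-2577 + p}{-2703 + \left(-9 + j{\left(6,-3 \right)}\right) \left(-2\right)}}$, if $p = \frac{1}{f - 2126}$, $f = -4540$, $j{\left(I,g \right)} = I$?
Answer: $- \frac{17978202}{171872411039} \approx -0.0001046$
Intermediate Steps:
$p = - \frac{1}{6666}$ ($p = \frac{1}{-4540 - 2126} = \frac{1}{-6666} = - \frac{1}{6666} \approx -0.00015002$)
$\frac{1}{-9561 + \frac{-2577 + p}{-2703 + \left(-9 + j{\left(6,-3 \right)}\right) \left(-2\right)}} = \frac{1}{-9561 + \frac{-2577 - \frac{1}{6666}}{-2703 + \left(-9 + 6\right) \left(-2\right)}} = \frac{1}{-9561 - \frac{17178283}{6666 \left(-2703 - -6\right)}} = \frac{1}{-9561 - \frac{17178283}{6666 \left(-2703 + 6\right)}} = \frac{1}{-9561 - \frac{17178283}{6666 \left(-2697\right)}} = \frac{1}{-9561 - - \frac{17178283}{17978202}} = \frac{1}{-9561 + \frac{17178283}{17978202}} = \frac{1}{- \frac{171872411039}{17978202}} = - \frac{17978202}{171872411039}$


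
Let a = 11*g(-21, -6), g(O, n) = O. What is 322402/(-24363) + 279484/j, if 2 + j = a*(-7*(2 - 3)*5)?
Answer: -9416333666/197023581 ≈ -47.793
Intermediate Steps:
a = -231 (a = 11*(-21) = -231)
j = -8087 (j = -2 - (-1617)*(2 - 3)*5 = -2 - (-1617)*(-1*5) = -2 - (-1617)*(-5) = -2 - 231*35 = -2 - 8085 = -8087)
322402/(-24363) + 279484/j = 322402/(-24363) + 279484/(-8087) = 322402*(-1/24363) + 279484*(-1/8087) = -322402/24363 - 279484/8087 = -9416333666/197023581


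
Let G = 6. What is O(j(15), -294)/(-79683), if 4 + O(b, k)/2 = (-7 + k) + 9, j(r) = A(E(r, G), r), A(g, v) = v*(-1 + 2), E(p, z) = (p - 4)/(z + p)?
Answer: 592/79683 ≈ 0.0074294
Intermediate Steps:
E(p, z) = (-4 + p)/(p + z)
A(g, v) = v (A(g, v) = v*1 = v)
j(r) = r
O(b, k) = -4 + 2*k (O(b, k) = -8 + 2*((-7 + k) + 9) = -8 + 2*(2 + k) = -8 + (4 + 2*k) = -4 + 2*k)
O(j(15), -294)/(-79683) = (-4 + 2*(-294))/(-79683) = (-4 - 588)*(-1/79683) = -592*(-1/79683) = 592/79683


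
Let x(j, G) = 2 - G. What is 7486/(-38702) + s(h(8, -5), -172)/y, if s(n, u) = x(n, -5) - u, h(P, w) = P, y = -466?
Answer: -5208067/9017566 ≈ -0.57755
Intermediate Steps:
s(n, u) = 7 - u (s(n, u) = (2 - 1*(-5)) - u = (2 + 5) - u = 7 - u)
7486/(-38702) + s(h(8, -5), -172)/y = 7486/(-38702) + (7 - 1*(-172))/(-466) = 7486*(-1/38702) + (7 + 172)*(-1/466) = -3743/19351 + 179*(-1/466) = -3743/19351 - 179/466 = -5208067/9017566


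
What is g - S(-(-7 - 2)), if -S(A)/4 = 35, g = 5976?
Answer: 6116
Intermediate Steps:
S(A) = -140 (S(A) = -4*35 = -140)
g - S(-(-7 - 2)) = 5976 - 1*(-140) = 5976 + 140 = 6116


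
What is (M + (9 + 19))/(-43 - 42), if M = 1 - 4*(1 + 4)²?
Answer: 71/85 ≈ 0.83529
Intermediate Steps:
M = -99 (M = 1 - 4*5² = 1 - 4*25 = 1 - 100 = -99)
(M + (9 + 19))/(-43 - 42) = (-99 + (9 + 19))/(-43 - 42) = (-99 + 28)/(-85) = -1/85*(-71) = 71/85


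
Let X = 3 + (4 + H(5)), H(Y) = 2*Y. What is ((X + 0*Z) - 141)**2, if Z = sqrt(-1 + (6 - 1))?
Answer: 15376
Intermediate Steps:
Z = 2 (Z = sqrt(-1 + 5) = sqrt(4) = 2)
X = 17 (X = 3 + (4 + 2*5) = 3 + (4 + 10) = 3 + 14 = 17)
((X + 0*Z) - 141)**2 = ((17 + 0*2) - 141)**2 = ((17 + 0) - 141)**2 = (17 - 141)**2 = (-124)**2 = 15376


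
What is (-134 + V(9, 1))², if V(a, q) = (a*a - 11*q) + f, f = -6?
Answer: 4900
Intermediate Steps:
V(a, q) = -6 + a² - 11*q (V(a, q) = (a*a - 11*q) - 6 = (a² - 11*q) - 6 = -6 + a² - 11*q)
(-134 + V(9, 1))² = (-134 + (-6 + 9² - 11*1))² = (-134 + (-6 + 81 - 11))² = (-134 + 64)² = (-70)² = 4900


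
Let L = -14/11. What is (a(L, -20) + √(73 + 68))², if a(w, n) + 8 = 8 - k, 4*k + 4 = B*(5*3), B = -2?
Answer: 853/4 + 17*√141 ≈ 415.11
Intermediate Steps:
L = -14/11 (L = -14*1/11 = -14/11 ≈ -1.2727)
k = -17/2 (k = -1 + (-10*3)/4 = -1 + (-2*15)/4 = -1 + (¼)*(-30) = -1 - 15/2 = -17/2 ≈ -8.5000)
a(w, n) = 17/2 (a(w, n) = -8 + (8 - 1*(-17/2)) = -8 + (8 + 17/2) = -8 + 33/2 = 17/2)
(a(L, -20) + √(73 + 68))² = (17/2 + √(73 + 68))² = (17/2 + √141)²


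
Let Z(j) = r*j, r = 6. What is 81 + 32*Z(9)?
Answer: 1809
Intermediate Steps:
Z(j) = 6*j
81 + 32*Z(9) = 81 + 32*(6*9) = 81 + 32*54 = 81 + 1728 = 1809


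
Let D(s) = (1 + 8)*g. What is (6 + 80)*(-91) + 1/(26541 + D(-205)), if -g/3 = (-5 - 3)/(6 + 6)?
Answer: -207850733/26559 ≈ -7826.0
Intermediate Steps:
g = 2 (g = -3*(-5 - 3)/(6 + 6) = -(-24)/12 = -3*(-⅔) = 2)
D(s) = 18 (D(s) = (1 + 8)*2 = 9*2 = 18)
(6 + 80)*(-91) + 1/(26541 + D(-205)) = (6 + 80)*(-91) + 1/(26541 + 18) = 86*(-91) + 1/26559 = -7826 + 1/26559 = -207850733/26559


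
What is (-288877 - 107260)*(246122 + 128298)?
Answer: -148321615540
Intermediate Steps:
(-288877 - 107260)*(246122 + 128298) = -396137*374420 = -148321615540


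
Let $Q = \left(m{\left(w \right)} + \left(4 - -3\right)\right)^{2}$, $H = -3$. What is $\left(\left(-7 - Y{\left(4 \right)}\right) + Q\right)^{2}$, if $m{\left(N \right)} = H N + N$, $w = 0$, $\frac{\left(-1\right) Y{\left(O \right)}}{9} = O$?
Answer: $6084$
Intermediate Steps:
$Y{\left(O \right)} = - 9 O$
$m{\left(N \right)} = - 2 N$ ($m{\left(N \right)} = - 3 N + N = - 2 N$)
$Q = 49$ ($Q = \left(\left(-2\right) 0 + \left(4 - -3\right)\right)^{2} = \left(0 + \left(4 + 3\right)\right)^{2} = \left(0 + 7\right)^{2} = 7^{2} = 49$)
$\left(\left(-7 - Y{\left(4 \right)}\right) + Q\right)^{2} = \left(\left(-7 - \left(-9\right) 4\right) + 49\right)^{2} = \left(\left(-7 - -36\right) + 49\right)^{2} = \left(\left(-7 + 36\right) + 49\right)^{2} = \left(29 + 49\right)^{2} = 78^{2} = 6084$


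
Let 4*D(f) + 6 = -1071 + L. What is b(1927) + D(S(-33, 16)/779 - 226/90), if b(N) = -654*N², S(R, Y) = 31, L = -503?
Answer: -2428517561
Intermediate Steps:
D(f) = -395 (D(f) = -3/2 + (-1071 - 503)/4 = -3/2 + (¼)*(-1574) = -3/2 - 787/2 = -395)
b(1927) + D(S(-33, 16)/779 - 226/90) = -654*1927² - 395 = -654*3713329 - 395 = -2428517166 - 395 = -2428517561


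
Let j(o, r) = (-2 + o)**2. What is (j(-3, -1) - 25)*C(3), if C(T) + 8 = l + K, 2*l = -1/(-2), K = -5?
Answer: 0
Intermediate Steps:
l = 1/4 (l = (-1/(-2))/2 = (-1*(-1/2))/2 = (1/2)*(1/2) = 1/4 ≈ 0.25000)
C(T) = -51/4 (C(T) = -8 + (1/4 - 5) = -8 - 19/4 = -51/4)
(j(-3, -1) - 25)*C(3) = ((-2 - 3)**2 - 25)*(-51/4) = ((-5)**2 - 25)*(-51/4) = (25 - 25)*(-51/4) = 0*(-51/4) = 0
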